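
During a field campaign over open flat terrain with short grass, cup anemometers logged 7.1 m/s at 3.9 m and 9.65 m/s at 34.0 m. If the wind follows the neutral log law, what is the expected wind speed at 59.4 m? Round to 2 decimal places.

10.31 m/s

Log law: V ∝ ln(z/z₀). From the pair, with r = V₁/V₂ = 0.73575,
ln z₀ = (ln z₁ − r·ln z₂)/(1 − r) = (1.3610 − 0.73575×3.5264)/0.26425 = -4.6681 → z₀ = 0.009390 m
V₃ = V₁ · ln(z₃/z₀)/ln(z₁/z₀) = 7.1 × 8.7524/6.0291 = 10.3070 m/s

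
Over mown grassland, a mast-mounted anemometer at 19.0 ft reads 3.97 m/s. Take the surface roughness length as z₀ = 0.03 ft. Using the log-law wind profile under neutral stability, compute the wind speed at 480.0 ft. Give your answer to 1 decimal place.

6.0 m/s

Log law: V(z) ∝ ln(z/z₀), so V₂/V₁ = ln(z₂/z₀) / ln(z₁/z₀).
ln(480.0/0.03) = 9.6803, ln(19.0/0.03) = 6.4510
V₂ = 3.97 × 9.6803/6.4510 = 3.97 × 1.5006 = 5.9574 m/s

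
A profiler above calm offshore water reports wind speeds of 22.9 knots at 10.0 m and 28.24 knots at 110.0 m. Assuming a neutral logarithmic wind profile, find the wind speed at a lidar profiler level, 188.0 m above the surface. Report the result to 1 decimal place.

Log law: V ∝ ln(z/z₀). From the pair, with r = V₁/V₂ = 0.81091,
ln z₀ = (ln z₁ − r·ln z₂)/(1 − r) = (2.3026 − 0.81091×4.7005)/0.18909 = -7.9805 → z₀ = 0.0003421 m
V₃ = V₁ · ln(z₃/z₀)/ln(z₁/z₀) = 22.9 × 13.2170/10.2831 = 29.4336 knots

29.4 knots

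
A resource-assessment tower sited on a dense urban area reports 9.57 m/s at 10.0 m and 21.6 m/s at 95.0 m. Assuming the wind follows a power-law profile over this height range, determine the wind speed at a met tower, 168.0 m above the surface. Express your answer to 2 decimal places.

First find α: α = ln(V₂/V₁)/ln(z₂/z₁) = ln(21.6/9.57)/ln(95.0/10.0) = 0.81406/2.25129 = 0.3616
Extrapolate from 95.0 m to 168.0 m: V₃ = 21.6 × (168.0/95.0)^0.3616 = 21.6 × 1.2289 = 26.5448 m/s

26.54 m/s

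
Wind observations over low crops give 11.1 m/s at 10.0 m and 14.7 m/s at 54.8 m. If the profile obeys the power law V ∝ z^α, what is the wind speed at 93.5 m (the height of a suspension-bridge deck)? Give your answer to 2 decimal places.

16.06 m/s

First find α: α = ln(V₂/V₁)/ln(z₂/z₁) = ln(14.7/11.1)/ln(54.8/10.0) = 0.28090/1.70111 = 0.1651
Extrapolate from 54.8 m to 93.5 m: V₃ = 14.7 × (93.5/54.8)^0.1651 = 14.7 × 1.0922 = 16.0558 m/s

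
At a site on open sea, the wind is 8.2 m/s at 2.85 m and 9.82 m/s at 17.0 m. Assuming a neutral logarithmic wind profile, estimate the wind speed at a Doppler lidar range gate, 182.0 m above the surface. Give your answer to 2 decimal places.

11.97 m/s

Log law: V ∝ ln(z/z₀). From the pair, with r = V₁/V₂ = 0.83503,
ln z₀ = (ln z₁ − r·ln z₂)/(1 − r) = (1.0473 − 0.83503×2.8332)/0.16497 = -7.9924 → z₀ = 0.0003380 m
V₃ = V₁ · ln(z₃/z₀)/ln(z₁/z₀) = 8.2 × 13.1964/9.0397 = 11.9706 m/s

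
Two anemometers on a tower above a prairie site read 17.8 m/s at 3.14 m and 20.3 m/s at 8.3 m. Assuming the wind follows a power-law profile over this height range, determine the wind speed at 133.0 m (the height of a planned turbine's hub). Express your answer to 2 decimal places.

29.54 m/s

First find α: α = ln(V₂/V₁)/ln(z₂/z₁) = ln(20.3/17.8)/ln(8.3/3.14) = 0.13142/0.97203 = 0.1352
Extrapolate from 8.3 m to 133.0 m: V₃ = 20.3 × (133.0/8.3)^0.1352 = 20.3 × 1.4551 = 29.5383 m/s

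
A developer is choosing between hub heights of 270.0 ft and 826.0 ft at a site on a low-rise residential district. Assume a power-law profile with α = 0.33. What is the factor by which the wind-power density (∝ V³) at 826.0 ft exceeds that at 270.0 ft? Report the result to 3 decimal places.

Speed ratio: V_B/V_A = (z_B/z_A)^α = (826.0/270.0)^0.33 = (3.0593)^0.33 = 1.44628
Power-density ratio: P_B/P_A = (V_B/V_A)³ = (1.44628)³ = 3.02524

3.025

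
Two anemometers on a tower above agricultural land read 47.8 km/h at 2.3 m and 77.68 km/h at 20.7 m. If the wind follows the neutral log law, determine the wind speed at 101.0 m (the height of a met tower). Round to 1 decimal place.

99.2 km/h

Log law: V ∝ ln(z/z₀). From the pair, with r = V₁/V₂ = 0.61535,
ln z₀ = (ln z₁ − r·ln z₂)/(1 − r) = (0.8329 − 0.61535×3.0301)/0.38465 = -2.6821 → z₀ = 0.06842 m
V₃ = V₁ · ln(z₃/z₀)/ln(z₁/z₀) = 47.8 × 7.2972/3.5150 = 99.2342 km/h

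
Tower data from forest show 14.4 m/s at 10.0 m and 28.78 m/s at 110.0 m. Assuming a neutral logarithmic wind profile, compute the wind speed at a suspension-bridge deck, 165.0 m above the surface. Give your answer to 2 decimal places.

31.21 m/s

Log law: V ∝ ln(z/z₀). From the pair, with r = V₁/V₂ = 0.50035,
ln z₀ = (ln z₁ − r·ln z₂)/(1 − r) = (2.3026 − 0.50035×4.7005)/0.49965 = -0.0986 → z₀ = 0.9061 m
V₃ = V₁ · ln(z₃/z₀)/ln(z₁/z₀) = 14.4 × 5.2046/2.4012 = 31.2115 m/s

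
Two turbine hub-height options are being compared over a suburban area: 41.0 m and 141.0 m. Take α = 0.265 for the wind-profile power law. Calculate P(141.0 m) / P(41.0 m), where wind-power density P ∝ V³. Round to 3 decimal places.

2.670

Speed ratio: V_B/V_A = (z_B/z_A)^α = (141.0/41.0)^0.265 = (3.4390)^0.265 = 1.38725
Power-density ratio: P_B/P_A = (V_B/V_A)³ = (1.38725)³ = 2.66972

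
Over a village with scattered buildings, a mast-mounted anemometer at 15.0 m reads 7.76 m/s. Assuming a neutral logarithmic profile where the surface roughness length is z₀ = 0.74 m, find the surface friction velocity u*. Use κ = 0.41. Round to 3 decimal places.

u* ≈ 1.057 m/s

Log law: V(z) = (u*/κ) · ln(z/z₀) ⇒ u* = κ · V / ln(z/z₀)
u* = 0.41 × 7.76 / ln(15.0/0.74) = 0.41 × 7.76 / 3.0092
   = 3.1816 / 3.0092 = 1.0573 m/s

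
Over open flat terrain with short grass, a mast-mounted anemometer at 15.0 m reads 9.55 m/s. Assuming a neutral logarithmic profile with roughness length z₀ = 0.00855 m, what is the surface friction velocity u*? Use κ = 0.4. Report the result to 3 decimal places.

Log law: V(z) = (u*/κ) · ln(z/z₀) ⇒ u* = κ · V / ln(z/z₀)
u* = 0.4 × 9.55 / ln(15.0/0.00855) = 0.4 × 9.55 / 7.4699
   = 3.8200 / 7.4699 = 0.5114 m/s

u* ≈ 0.511 m/s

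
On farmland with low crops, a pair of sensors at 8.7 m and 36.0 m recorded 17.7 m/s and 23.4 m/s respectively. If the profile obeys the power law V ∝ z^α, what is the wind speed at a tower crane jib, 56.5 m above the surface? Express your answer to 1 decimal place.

First find α: α = ln(V₂/V₁)/ln(z₂/z₁) = ln(23.4/17.7)/ln(36.0/8.7) = 0.27917/1.42020 = 0.1966
Extrapolate from 36.0 m to 56.5 m: V₃ = 23.4 × (56.5/36.0)^0.1966 = 23.4 × 1.0926 = 25.5678 m/s

25.6 m/s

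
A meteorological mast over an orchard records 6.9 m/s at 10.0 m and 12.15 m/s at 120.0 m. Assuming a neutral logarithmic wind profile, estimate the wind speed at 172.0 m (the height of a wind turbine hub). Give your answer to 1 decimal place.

12.9 m/s

Log law: V ∝ ln(z/z₀). From the pair, with r = V₁/V₂ = 0.56790,
ln z₀ = (ln z₁ − r·ln z₂)/(1 − r) = (2.3026 − 0.56790×4.7875)/0.43210 = -0.9633 → z₀ = 0.3816 m
V₃ = V₁ · ln(z₃/z₀)/ln(z₁/z₀) = 6.9 × 6.1108/3.2659 = 12.9106 m/s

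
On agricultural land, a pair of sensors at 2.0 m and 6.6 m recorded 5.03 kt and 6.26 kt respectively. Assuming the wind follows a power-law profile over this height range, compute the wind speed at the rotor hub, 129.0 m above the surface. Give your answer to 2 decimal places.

First find α: α = ln(V₂/V₁)/ln(z₂/z₁) = ln(6.26/5.03)/ln(6.6/2.0) = 0.21876/1.19392 = 0.1832
Extrapolate from 6.6 m to 129.0 m: V₃ = 6.26 × (129.0/6.6)^0.1832 = 6.26 × 1.7241 = 10.7927 kt

10.79 kt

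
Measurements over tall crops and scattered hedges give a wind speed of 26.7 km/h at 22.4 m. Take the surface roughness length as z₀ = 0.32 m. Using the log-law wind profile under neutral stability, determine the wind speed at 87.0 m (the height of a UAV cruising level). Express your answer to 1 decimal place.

35.2 km/h

Log law: V(z) ∝ ln(z/z₀), so V₂/V₁ = ln(z₂/z₀) / ln(z₁/z₀).
ln(87.0/0.32) = 5.6053, ln(22.4/0.32) = 4.2485
V₂ = 26.7 × 5.6053/4.2485 = 26.7 × 1.3194 = 35.2272 km/h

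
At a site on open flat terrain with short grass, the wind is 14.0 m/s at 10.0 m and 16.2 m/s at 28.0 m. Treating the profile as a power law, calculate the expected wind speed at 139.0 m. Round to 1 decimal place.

First find α: α = ln(V₂/V₁)/ln(z₂/z₁) = ln(16.2/14.0)/ln(28.0/10.0) = 0.14595/1.02962 = 0.1418
Extrapolate from 28.0 m to 139.0 m: V₃ = 16.2 × (139.0/28.0)^0.1418 = 16.2 × 1.2550 = 20.3309 m/s

20.3 m/s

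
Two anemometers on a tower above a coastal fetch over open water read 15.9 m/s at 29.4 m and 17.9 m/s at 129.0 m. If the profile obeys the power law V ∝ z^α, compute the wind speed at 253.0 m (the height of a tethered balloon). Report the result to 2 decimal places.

18.89 m/s

First find α: α = ln(V₂/V₁)/ln(z₂/z₁) = ln(17.9/15.9)/ln(129.0/29.4) = 0.11848/1.47882 = 0.0801
Extrapolate from 129.0 m to 253.0 m: V₃ = 17.9 × (253.0/129.0)^0.0801 = 17.9 × 1.0554 = 18.8925 m/s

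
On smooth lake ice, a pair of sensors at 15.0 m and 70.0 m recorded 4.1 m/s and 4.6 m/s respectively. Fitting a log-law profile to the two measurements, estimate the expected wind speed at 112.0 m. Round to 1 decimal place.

Log law: V ∝ ln(z/z₀). From the pair, with r = V₁/V₂ = 0.89130,
ln z₀ = (ln z₁ − r·ln z₂)/(1 − r) = (2.7081 − 0.89130×4.2485)/0.10870 = -9.9236 → z₀ = 0.00004900 m
V₃ = V₁ · ln(z₃/z₀)/ln(z₁/z₀) = 4.1 × 14.6421/12.6316 = 4.7526 m/s

4.8 m/s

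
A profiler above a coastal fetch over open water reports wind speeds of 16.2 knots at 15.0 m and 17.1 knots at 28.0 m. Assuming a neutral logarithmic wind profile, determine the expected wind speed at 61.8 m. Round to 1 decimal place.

18.2 knots

Log law: V ∝ ln(z/z₀). From the pair, with r = V₁/V₂ = 0.94737,
ln z₀ = (ln z₁ − r·ln z₂)/(1 − r) = (2.7081 − 0.94737×3.3322)/0.05263 = -8.5267 → z₀ = 0.0001981 m
V₃ = V₁ · ln(z₃/z₀)/ln(z₁/z₀) = 16.2 × 12.6506/11.2348 = 18.2416 knots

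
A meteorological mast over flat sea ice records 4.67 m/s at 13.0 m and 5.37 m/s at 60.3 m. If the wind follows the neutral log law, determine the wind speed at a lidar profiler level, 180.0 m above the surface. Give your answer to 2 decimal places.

5.87 m/s

Log law: V ∝ ln(z/z₀). From the pair, with r = V₁/V₂ = 0.86965,
ln z₀ = (ln z₁ − r·ln z₂)/(1 − r) = (2.5649 − 0.86965×4.0993)/0.13035 = -7.6716 → z₀ = 0.0004659 m
V₃ = V₁ · ln(z₃/z₀)/ln(z₁/z₀) = 4.67 × 12.8645/10.2365 = 5.8689 m/s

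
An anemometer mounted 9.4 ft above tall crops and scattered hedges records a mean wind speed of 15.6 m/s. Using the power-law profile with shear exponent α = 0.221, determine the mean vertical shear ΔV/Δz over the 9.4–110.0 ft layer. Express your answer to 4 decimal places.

Power law: V₂ = V₁ · (z₂/z₁)^α = 15.6 × (11.7021)^0.221 = 26.8665 m/s
ΔV/Δz = (26.8665 − 15.6)/(110.0 − 9.4) = 11.2665/100.6000 = 0.11199 m/s/ft

0.1120 m/s/ft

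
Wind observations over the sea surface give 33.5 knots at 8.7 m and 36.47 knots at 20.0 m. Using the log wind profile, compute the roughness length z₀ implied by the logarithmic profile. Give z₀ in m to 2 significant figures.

z₀ ≈ 0.00073 m

Log law: V(z) ∝ ln(z/z₀). With r = V₁/V₂ = 33.5/36.47 = 0.91856,
r · ln(z₂/z₀) = ln(z₁/z₀) ⇒ ln z₀ = (ln z₁ − r·ln z₂)/(1 − r)
ln z₀ = (2.16332 − 0.91856×2.99573) / 0.08144 = -7.2258
z₀ = exp(-7.2258) = 0.0007276 m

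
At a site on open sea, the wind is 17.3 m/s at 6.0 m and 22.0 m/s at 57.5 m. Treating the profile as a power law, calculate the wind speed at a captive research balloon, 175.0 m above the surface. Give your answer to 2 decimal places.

24.76 m/s

First find α: α = ln(V₂/V₁)/ln(z₂/z₁) = ln(22.0/17.3)/ln(57.5/6.0) = 0.24034/2.26003 = 0.1063
Extrapolate from 57.5 m to 175.0 m: V₃ = 22.0 × (175.0/57.5)^0.1063 = 22.0 × 1.1256 = 24.7643 m/s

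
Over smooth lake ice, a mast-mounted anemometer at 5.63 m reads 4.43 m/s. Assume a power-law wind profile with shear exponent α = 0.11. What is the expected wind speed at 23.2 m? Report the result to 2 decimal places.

Power-law profile: V₂ = V₁ · (z₂/z₁)^α
V₂ = 4.43 × (23.2/5.63)^0.11 = 4.43 × (4.1208)^0.11
    = 4.43 × 1.1686 = 5.1767 m/s

5.18 m/s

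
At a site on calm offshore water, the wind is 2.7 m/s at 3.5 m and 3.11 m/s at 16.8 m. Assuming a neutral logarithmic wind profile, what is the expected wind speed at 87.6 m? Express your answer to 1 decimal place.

Log law: V ∝ ln(z/z₀). From the pair, with r = V₁/V₂ = 0.86817,
ln z₀ = (ln z₁ − r·ln z₂)/(1 − r) = (1.2528 − 0.86817×2.8214)/0.13183 = -9.0771 → z₀ = 0.0001142 m
V₃ = V₁ · ln(z₃/z₀)/ln(z₁/z₀) = 2.7 × 13.5499/10.3299 = 3.5416 m/s

3.5 m/s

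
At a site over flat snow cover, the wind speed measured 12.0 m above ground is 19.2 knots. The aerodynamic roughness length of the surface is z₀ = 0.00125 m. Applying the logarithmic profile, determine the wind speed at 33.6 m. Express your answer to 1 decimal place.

21.4 knots

Log law: V(z) ∝ ln(z/z₀), so V₂/V₁ = ln(z₂/z₀) / ln(z₁/z₀).
ln(33.6/0.00125) = 10.1991, ln(12.0/0.00125) = 9.1695
V₂ = 19.2 × 10.1991/9.1695 = 19.2 × 1.1123 = 21.3559 knots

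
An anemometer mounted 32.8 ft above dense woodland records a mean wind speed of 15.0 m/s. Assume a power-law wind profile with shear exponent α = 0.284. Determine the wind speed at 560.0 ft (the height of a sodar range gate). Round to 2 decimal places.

33.58 m/s

Power-law profile: V₂ = V₁ · (z₂/z₁)^α
V₂ = 15.0 × (560.0/32.8)^0.284 = 15.0 × (17.0732)^0.284
    = 15.0 × 2.2386 = 33.5791 m/s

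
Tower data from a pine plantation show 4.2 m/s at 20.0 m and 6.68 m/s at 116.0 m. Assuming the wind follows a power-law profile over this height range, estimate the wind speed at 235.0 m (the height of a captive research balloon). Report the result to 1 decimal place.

First find α: α = ln(V₂/V₁)/ln(z₂/z₁) = ln(6.68/4.2)/ln(116.0/20.0) = 0.46403/1.75786 = 0.2640
Extrapolate from 116.0 m to 235.0 m: V₃ = 6.68 × (235.0/116.0)^0.2640 = 6.68 × 1.2049 = 8.0485 m/s

8.0 m/s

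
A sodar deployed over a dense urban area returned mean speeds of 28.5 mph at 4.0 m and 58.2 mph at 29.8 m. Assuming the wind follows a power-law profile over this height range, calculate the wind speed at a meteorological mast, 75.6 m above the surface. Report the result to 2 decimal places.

First find α: α = ln(V₂/V₁)/ln(z₂/z₁) = ln(58.2/28.5)/ln(29.8/4.0) = 0.71398/2.00821 = 0.3555
Extrapolate from 29.8 m to 75.6 m: V₃ = 58.2 × (75.6/29.8)^0.3555 = 58.2 × 1.3923 = 81.0337 mph

81.03 mph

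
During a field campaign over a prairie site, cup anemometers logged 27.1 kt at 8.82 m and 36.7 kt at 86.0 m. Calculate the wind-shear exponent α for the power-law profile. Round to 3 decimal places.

α ≈ 0.133

Power law: V₂/V₁ = (z₂/z₁)^α ⇒ α = ln(V₂/V₁) / ln(z₂/z₁)
α = ln(36.7/27.1) / ln(86.0/8.82) = ln(1.3542) / ln(9.7506)
  = 0.30324 / 2.27733 = 0.13316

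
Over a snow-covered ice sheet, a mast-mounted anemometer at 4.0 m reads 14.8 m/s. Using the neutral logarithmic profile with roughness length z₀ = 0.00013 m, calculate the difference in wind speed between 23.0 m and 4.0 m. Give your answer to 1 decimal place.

Log law: V₂ = V₁ · ln(z₂/z₀)/ln(z₁/z₀) = 14.8 × 12.0835/10.3343 = 17.3051 m/s
ΔV = 17.3051 − 14.8 = 2.5051 m/s

2.5 m/s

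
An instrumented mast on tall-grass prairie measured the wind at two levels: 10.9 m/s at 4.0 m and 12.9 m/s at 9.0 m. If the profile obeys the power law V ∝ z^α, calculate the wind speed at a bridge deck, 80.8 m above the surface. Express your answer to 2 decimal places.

First find α: α = ln(V₂/V₁)/ln(z₂/z₁) = ln(12.9/10.9)/ln(9.0/4.0) = 0.16846/0.81093 = 0.2077
Extrapolate from 9.0 m to 80.8 m: V₃ = 12.9 × (80.8/9.0)^0.2077 = 12.9 × 1.5777 = 20.3518 m/s

20.35 m/s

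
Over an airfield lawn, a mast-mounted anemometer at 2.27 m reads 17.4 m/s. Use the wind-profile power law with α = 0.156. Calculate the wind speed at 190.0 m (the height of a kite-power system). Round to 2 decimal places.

34.71 m/s

Power-law profile: V₂ = V₁ · (z₂/z₁)^α
V₂ = 17.4 × (190.0/2.27)^0.156 = 17.4 × (83.7004)^0.156
    = 17.4 × 1.9950 = 34.7132 m/s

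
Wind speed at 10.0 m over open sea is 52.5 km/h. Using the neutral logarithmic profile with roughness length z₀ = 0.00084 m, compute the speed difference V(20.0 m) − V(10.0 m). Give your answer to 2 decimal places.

3.88 km/h

Log law: V₂ = V₁ · ln(z₂/z₀)/ln(z₁/z₀) = 52.5 × 10.0778/9.3847 = 56.3776 km/h
ΔV = 56.3776 − 52.5 = 3.8776 km/h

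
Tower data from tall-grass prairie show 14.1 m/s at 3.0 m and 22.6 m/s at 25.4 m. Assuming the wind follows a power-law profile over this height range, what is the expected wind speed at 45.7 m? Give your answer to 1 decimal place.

25.7 m/s

First find α: α = ln(V₂/V₁)/ln(z₂/z₁) = ln(22.6/14.1)/ln(25.4/3.0) = 0.47178/2.13614 = 0.2209
Extrapolate from 25.4 m to 45.7 m: V₃ = 22.6 × (45.7/25.4)^0.2209 = 22.6 × 1.1385 = 25.7303 m/s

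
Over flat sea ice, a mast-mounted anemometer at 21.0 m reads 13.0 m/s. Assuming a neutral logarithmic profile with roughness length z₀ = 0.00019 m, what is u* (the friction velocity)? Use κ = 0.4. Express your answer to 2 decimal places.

Log law: V(z) = (u*/κ) · ln(z/z₀) ⇒ u* = κ · V / ln(z/z₀)
u* = 0.4 × 13.0 / ln(21.0/0.00019) = 0.4 × 13.0 / 11.6130
   = 5.2000 / 11.6130 = 0.4478 m/s

u* ≈ 0.45 m/s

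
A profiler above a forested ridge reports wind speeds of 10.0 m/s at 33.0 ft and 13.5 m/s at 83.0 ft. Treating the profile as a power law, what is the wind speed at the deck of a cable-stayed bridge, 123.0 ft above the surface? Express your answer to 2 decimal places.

First find α: α = ln(V₂/V₁)/ln(z₂/z₁) = ln(13.5/10.0)/ln(83.0/33.0) = 0.30010/0.92233 = 0.3254
Extrapolate from 83.0 ft to 123.0 ft: V₃ = 13.5 × (123.0/83.0)^0.3254 = 13.5 × 1.1365 = 15.3432 m/s

15.34 m/s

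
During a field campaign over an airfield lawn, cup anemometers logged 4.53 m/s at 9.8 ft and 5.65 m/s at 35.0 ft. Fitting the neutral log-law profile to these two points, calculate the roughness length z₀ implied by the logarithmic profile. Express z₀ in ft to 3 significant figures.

z₀ ≈ 0.0569 ft

Log law: V(z) ∝ ln(z/z₀). With r = V₁/V₂ = 4.53/5.65 = 0.80177,
r · ln(z₂/z₀) = ln(z₁/z₀) ⇒ ln z₀ = (ln z₁ − r·ln z₂)/(1 − r)
ln z₀ = (2.28238 − 0.80177×3.55535) / 0.19823 = -2.8663
z₀ = exp(-2.8663) = 0.05691 ft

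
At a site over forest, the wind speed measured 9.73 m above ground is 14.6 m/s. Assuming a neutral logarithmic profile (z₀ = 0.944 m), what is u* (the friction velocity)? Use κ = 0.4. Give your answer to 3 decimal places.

u* ≈ 2.503 m/s

Log law: V(z) = (u*/κ) · ln(z/z₀) ⇒ u* = κ · V / ln(z/z₀)
u* = 0.4 × 14.6 / ln(9.73/0.944) = 0.4 × 14.6 / 2.3328
   = 5.8400 / 2.3328 = 2.5034 m/s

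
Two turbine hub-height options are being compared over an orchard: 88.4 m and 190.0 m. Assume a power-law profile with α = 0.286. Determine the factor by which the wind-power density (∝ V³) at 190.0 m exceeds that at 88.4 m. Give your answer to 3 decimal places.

1.928

Speed ratio: V_B/V_A = (z_B/z_A)^α = (190.0/88.4)^0.286 = (2.1493)^0.286 = 1.24462
Power-density ratio: P_B/P_A = (V_B/V_A)³ = (1.24462)³ = 1.92803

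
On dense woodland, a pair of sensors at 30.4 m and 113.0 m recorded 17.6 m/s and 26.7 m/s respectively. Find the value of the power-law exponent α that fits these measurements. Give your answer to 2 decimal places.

α ≈ 0.32

Power law: V₂/V₁ = (z₂/z₁)^α ⇒ α = ln(V₂/V₁) / ln(z₂/z₁)
α = ln(26.7/17.6) / ln(113.0/30.4) = ln(1.5170) / ln(3.7171)
  = 0.41676 / 1.31295 = 0.31743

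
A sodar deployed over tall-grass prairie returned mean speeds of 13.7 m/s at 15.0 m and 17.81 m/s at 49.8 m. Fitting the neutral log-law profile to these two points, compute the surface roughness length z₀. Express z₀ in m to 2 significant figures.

z₀ ≈ 0.27 m

Log law: V(z) ∝ ln(z/z₀). With r = V₁/V₂ = 13.7/17.81 = 0.76923,
r · ln(z₂/z₀) = ln(z₁/z₀) ⇒ ln z₀ = (ln z₁ − r·ln z₂)/(1 − r)
ln z₀ = (2.70805 − 0.76923×3.90801) / 0.23077 = -1.2918
z₀ = exp(-1.2918) = 0.2748 m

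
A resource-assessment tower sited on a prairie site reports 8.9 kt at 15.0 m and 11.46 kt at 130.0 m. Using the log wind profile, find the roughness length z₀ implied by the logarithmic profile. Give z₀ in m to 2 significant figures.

z₀ ≈ 0.0082 m

Log law: V(z) ∝ ln(z/z₀). With r = V₁/V₂ = 8.9/11.46 = 0.77661,
r · ln(z₂/z₀) = ln(z₁/z₀) ⇒ ln z₀ = (ln z₁ − r·ln z₂)/(1 − r)
ln z₀ = (2.70805 − 0.77661×4.86753) / 0.22339 = -4.7995
z₀ = exp(-4.7995) = 0.008234 m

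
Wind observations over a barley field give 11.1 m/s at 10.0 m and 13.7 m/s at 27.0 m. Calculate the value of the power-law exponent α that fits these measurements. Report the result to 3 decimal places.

Power law: V₂/V₁ = (z₂/z₁)^α ⇒ α = ln(V₂/V₁) / ln(z₂/z₁)
α = ln(13.7/11.1) / ln(27.0/10.0) = ln(1.2342) / ln(2.7000)
  = 0.21045 / 0.99325 = 0.21188

α ≈ 0.212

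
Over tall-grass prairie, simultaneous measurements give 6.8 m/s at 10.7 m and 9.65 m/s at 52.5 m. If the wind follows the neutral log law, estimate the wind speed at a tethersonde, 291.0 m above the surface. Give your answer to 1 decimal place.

Log law: V ∝ ln(z/z₀). From the pair, with r = V₁/V₂ = 0.70466,
ln z₀ = (ln z₁ − r·ln z₂)/(1 − r) = (2.3702 − 0.70466×3.9608)/0.29534 = -1.4248 → z₀ = 0.2406 m
V₃ = V₁ · ln(z₃/z₀)/ln(z₁/z₀) = 6.8 × 7.0981/3.7950 = 12.7185 m/s

12.7 m/s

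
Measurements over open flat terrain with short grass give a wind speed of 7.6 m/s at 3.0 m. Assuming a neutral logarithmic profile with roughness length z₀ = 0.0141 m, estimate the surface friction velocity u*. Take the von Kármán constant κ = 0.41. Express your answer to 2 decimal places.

Log law: V(z) = (u*/κ) · ln(z/z₀) ⇒ u* = κ · V / ln(z/z₀)
u* = 0.41 × 7.6 / ln(3.0/0.0141) = 0.41 × 7.6 / 5.3602
   = 3.1160 / 5.3602 = 0.5813 m/s

u* ≈ 0.58 m/s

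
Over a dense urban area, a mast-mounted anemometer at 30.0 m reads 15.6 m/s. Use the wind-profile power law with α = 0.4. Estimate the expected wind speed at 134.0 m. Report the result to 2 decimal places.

28.39 m/s

Power-law profile: V₂ = V₁ · (z₂/z₁)^α
V₂ = 15.6 × (134.0/30.0)^0.4 = 15.6 × (4.4667)^0.4
    = 15.6 × 1.8197 = 28.3869 m/s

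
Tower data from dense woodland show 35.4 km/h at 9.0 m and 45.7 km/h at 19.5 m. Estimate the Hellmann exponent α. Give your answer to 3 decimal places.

α ≈ 0.330

Power law: V₂/V₁ = (z₂/z₁)^α ⇒ α = ln(V₂/V₁) / ln(z₂/z₁)
α = ln(45.7/35.4) / ln(19.5/9.0) = ln(1.2910) / ln(2.1667)
  = 0.25539 / 0.77319 = 0.33030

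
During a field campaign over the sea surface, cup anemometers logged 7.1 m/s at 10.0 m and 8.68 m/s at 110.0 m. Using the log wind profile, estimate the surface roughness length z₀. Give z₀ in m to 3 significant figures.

Log law: V(z) ∝ ln(z/z₀). With r = V₁/V₂ = 7.1/8.68 = 0.81797,
r · ln(z₂/z₀) = ln(z₁/z₀) ⇒ ln z₀ = (ln z₁ − r·ln z₂)/(1 − r)
ln z₀ = (2.30259 − 0.81797×4.70048) / 0.18203 = -8.4728
z₀ = exp(-8.4728) = 0.0002091 m

z₀ ≈ 0.000209 m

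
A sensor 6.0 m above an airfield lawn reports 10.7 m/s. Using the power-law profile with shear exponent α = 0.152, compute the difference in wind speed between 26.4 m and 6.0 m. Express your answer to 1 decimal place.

2.7 m/s

Power law: V₂ = V₁ · (z₂/z₁)^α = 10.7 × (4.4000)^0.152 = 13.4026 m/s
ΔV = 13.4026 − 10.7 = 2.7026 m/s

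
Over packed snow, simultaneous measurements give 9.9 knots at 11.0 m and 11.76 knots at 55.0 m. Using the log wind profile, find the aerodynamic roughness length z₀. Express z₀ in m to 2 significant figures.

z₀ ≈ 0.0021 m

Log law: V(z) ∝ ln(z/z₀). With r = V₁/V₂ = 9.9/11.76 = 0.84184,
r · ln(z₂/z₀) = ln(z₁/z₀) ⇒ ln z₀ = (ln z₁ − r·ln z₂)/(1 − r)
ln z₀ = (2.39790 − 0.84184×4.00733) / 0.15816 = -6.1685
z₀ = exp(-6.1685) = 0.002094 m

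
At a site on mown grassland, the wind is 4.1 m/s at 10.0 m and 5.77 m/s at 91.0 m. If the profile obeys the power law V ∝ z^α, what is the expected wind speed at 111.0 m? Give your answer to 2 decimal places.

5.95 m/s

First find α: α = ln(V₂/V₁)/ln(z₂/z₁) = ln(5.77/4.1)/ln(91.0/10.0) = 0.34169/2.20827 = 0.1547
Extrapolate from 91.0 m to 111.0 m: V₃ = 5.77 × (111.0/91.0)^0.1547 = 5.77 × 1.0312 = 5.9501 m/s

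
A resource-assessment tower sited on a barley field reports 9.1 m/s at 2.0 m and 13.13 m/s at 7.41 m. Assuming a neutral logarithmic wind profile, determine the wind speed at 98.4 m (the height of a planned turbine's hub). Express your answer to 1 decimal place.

21.1 m/s

Log law: V ∝ ln(z/z₀). From the pair, with r = V₁/V₂ = 0.69307,
ln z₀ = (ln z₁ − r·ln z₂)/(1 − r) = (0.6931 − 0.69307×2.0028)/0.30693 = -2.2642 → z₀ = 0.1039 m
V₃ = V₁ · ln(z₃/z₀)/ln(z₁/z₀) = 9.1 × 6.8532/2.9573 = 21.0880 m/s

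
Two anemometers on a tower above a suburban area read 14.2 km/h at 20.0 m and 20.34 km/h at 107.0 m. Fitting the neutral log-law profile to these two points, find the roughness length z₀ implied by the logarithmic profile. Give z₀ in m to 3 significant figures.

Log law: V(z) ∝ ln(z/z₀). With r = V₁/V₂ = 14.2/20.34 = 0.69813,
r · ln(z₂/z₀) = ln(z₁/z₀) ⇒ ln z₀ = (ln z₁ − r·ln z₂)/(1 − r)
ln z₀ = (2.99573 − 0.69813×4.67283) / 0.30187 = -0.8829
z₀ = exp(-0.8829) = 0.4136 m

z₀ ≈ 0.414 m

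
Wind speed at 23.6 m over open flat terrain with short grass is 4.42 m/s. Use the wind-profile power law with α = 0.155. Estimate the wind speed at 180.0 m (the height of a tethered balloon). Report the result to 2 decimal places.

Power-law profile: V₂ = V₁ · (z₂/z₁)^α
V₂ = 4.42 × (180.0/23.6)^0.155 = 4.42 × (7.6271)^0.155
    = 4.42 × 1.3701 = 6.0560 m/s

6.06 m/s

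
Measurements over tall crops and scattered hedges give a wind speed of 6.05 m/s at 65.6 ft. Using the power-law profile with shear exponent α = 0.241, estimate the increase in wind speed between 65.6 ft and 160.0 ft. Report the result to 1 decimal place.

1.5 m/s

Power law: V₂ = V₁ · (z₂/z₁)^α = 6.05 × (2.4390)^0.241 = 7.5002 m/s
ΔV = 7.5002 − 6.05 = 1.4502 m/s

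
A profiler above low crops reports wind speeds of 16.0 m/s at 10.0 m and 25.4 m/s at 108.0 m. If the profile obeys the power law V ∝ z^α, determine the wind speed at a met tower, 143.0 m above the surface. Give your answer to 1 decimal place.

First find α: α = ln(V₂/V₁)/ln(z₂/z₁) = ln(25.4/16.0)/ln(108.0/10.0) = 0.46216/2.37955 = 0.1942
Extrapolate from 108.0 m to 143.0 m: V₃ = 25.4 × (143.0/108.0)^0.1942 = 25.4 × 1.0560 = 26.8233 m/s

26.8 m/s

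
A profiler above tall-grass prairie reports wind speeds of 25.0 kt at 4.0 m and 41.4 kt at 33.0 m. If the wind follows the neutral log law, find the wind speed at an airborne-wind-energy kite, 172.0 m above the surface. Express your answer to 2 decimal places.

54.23 kt

Log law: V ∝ ln(z/z₀). From the pair, with r = V₁/V₂ = 0.60386,
ln z₀ = (ln z₁ − r·ln z₂)/(1 − r) = (1.3863 − 0.60386×3.4965)/0.39614 = -1.8305 → z₀ = 0.1603 m
V₃ = V₁ · ln(z₃/z₀)/ln(z₁/z₀) = 25.0 × 6.9780/3.2168 = 54.2310 kt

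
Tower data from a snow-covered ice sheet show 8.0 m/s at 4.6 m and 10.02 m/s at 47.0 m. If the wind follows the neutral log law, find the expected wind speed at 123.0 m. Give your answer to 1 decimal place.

10.9 m/s

Log law: V ∝ ln(z/z₀). From the pair, with r = V₁/V₂ = 0.79840,
ln z₀ = (ln z₁ − r·ln z₂)/(1 − r) = (1.5261 − 0.79840×3.8501)/0.20160 = -7.6783 → z₀ = 0.0004628 m
V₃ = V₁ · ln(z₃/z₀)/ln(z₁/z₀) = 8.0 × 12.4905/9.2043 = 10.8562 m/s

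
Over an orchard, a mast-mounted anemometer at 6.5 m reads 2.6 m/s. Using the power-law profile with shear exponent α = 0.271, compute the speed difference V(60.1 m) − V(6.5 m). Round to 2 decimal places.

Power law: V₂ = V₁ · (z₂/z₁)^α = 2.6 × (9.2462)^0.271 = 4.7506 m/s
ΔV = 4.7506 − 2.6 = 2.1506 m/s

2.15 m/s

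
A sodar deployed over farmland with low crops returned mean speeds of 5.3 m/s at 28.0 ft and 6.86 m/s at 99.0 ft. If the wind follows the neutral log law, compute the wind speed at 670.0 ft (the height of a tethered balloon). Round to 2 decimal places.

Log law: V ∝ ln(z/z₀). From the pair, with r = V₁/V₂ = 0.77259,
ln z₀ = (ln z₁ − r·ln z₂)/(1 − r) = (3.3322 − 0.77259×4.5951)/0.22741 = -0.9585 → z₀ = 0.3835 ft
V₃ = V₁ · ln(z₃/z₀)/ln(z₁/z₀) = 5.3 × 7.4657/4.2907 = 9.2220 m/s

9.22 m/s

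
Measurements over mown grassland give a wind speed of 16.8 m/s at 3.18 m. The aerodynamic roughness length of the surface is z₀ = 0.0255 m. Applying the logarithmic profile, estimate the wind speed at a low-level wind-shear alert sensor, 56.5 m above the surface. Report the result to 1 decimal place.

Log law: V(z) ∝ ln(z/z₀), so V₂/V₁ = ln(z₂/z₀) / ln(z₁/z₀).
ln(56.5/0.0255) = 7.7033, ln(3.18/0.0255) = 4.8260
V₂ = 16.8 × 7.7033/4.8260 = 16.8 × 1.5962 = 26.8166 m/s

26.8 m/s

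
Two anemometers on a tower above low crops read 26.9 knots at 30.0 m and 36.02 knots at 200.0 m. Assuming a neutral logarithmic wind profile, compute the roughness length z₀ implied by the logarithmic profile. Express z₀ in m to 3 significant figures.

z₀ ≈ 0.111 m

Log law: V(z) ∝ ln(z/z₀). With r = V₁/V₂ = 26.9/36.02 = 0.74681,
r · ln(z₂/z₀) = ln(z₁/z₀) ⇒ ln z₀ = (ln z₁ − r·ln z₂)/(1 − r)
ln z₀ = (3.40120 − 0.74681×5.29832) / 0.25319 = -2.1945
z₀ = exp(-2.1945) = 0.1114 m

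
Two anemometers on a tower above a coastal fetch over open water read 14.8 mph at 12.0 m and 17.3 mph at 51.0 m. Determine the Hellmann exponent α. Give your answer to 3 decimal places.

α ≈ 0.108

Power law: V₂/V₁ = (z₂/z₁)^α ⇒ α = ln(V₂/V₁) / ln(z₂/z₁)
α = ln(17.3/14.8) / ln(51.0/12.0) = ln(1.1689) / ln(4.2500)
  = 0.15608 / 1.44692 = 0.10787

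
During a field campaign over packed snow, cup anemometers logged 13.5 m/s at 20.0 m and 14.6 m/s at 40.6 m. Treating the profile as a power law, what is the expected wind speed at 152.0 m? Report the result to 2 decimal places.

First find α: α = ln(V₂/V₁)/ln(z₂/z₁) = ln(14.6/13.5)/ln(40.6/20.0) = 0.07833/0.70804 = 0.1106
Extrapolate from 40.6 m to 152.0 m: V₃ = 14.6 × (152.0/40.6)^0.1106 = 14.6 × 1.1573 = 16.8959 m/s

16.90 m/s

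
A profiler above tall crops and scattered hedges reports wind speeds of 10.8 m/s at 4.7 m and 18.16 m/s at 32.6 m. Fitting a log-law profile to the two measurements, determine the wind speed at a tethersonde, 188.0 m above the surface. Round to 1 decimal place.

24.8 m/s

Log law: V ∝ ln(z/z₀). From the pair, with r = V₁/V₂ = 0.59471,
ln z₀ = (ln z₁ − r·ln z₂)/(1 − r) = (1.5476 − 0.59471×3.4843)/0.40529 = -1.2944 → z₀ = 0.2741 m
V₃ = V₁ · ln(z₃/z₀)/ln(z₁/z₀) = 10.8 × 6.5308/2.8420 = 24.8184 m/s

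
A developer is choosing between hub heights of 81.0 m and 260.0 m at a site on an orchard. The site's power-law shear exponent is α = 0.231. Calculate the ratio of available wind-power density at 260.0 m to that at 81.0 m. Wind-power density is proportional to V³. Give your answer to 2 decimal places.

Speed ratio: V_B/V_A = (z_B/z_A)^α = (260.0/81.0)^0.231 = (3.2099)^0.231 = 1.30918
Power-density ratio: P_B/P_A = (V_B/V_A)³ = (1.30918)³ = 2.24386

2.24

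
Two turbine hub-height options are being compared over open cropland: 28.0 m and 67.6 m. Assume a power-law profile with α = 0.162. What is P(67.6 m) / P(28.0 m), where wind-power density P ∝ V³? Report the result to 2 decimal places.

Speed ratio: V_B/V_A = (z_B/z_A)^α = (67.6/28.0)^0.162 = (2.4143)^0.162 = 1.15348
Power-density ratio: P_B/P_A = (V_B/V_A)³ = (1.15348)³ = 1.53474

1.53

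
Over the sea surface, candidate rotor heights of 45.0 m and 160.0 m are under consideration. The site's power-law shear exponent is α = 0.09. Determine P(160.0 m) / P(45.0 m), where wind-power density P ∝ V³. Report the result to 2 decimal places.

1.41

Speed ratio: V_B/V_A = (z_B/z_A)^α = (160.0/45.0)^0.09 = (3.5556)^0.09 = 1.12094
Power-density ratio: P_B/P_A = (V_B/V_A)³ = (1.12094)³ = 1.40846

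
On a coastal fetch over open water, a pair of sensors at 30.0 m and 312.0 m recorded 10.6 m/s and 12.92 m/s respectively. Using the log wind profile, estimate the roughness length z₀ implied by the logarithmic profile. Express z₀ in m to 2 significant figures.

Log law: V(z) ∝ ln(z/z₀). With r = V₁/V₂ = 10.6/12.92 = 0.82043,
r · ln(z₂/z₀) = ln(z₁/z₀) ⇒ ln z₀ = (ln z₁ − r·ln z₂)/(1 − r)
ln z₀ = (3.40120 − 0.82043×5.74300) / 0.17957 = -7.2984
z₀ = exp(-7.2984) = 0.0006766 m

z₀ ≈ 0.00068 m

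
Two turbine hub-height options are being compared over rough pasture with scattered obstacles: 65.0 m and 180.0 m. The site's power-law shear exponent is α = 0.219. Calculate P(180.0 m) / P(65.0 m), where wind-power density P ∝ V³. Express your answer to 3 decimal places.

1.953

Speed ratio: V_B/V_A = (z_B/z_A)^α = (180.0/65.0)^0.219 = (2.7692)^0.219 = 1.24990
Power-density ratio: P_B/P_A = (V_B/V_A)³ = (1.24990)³ = 1.95267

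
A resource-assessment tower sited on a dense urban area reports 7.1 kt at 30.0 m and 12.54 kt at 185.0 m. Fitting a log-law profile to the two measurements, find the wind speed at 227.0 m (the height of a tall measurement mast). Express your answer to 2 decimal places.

Log law: V ∝ ln(z/z₀). From the pair, with r = V₁/V₂ = 0.56619,
ln z₀ = (ln z₁ − r·ln z₂)/(1 − r) = (3.4012 − 0.56619×5.2204)/0.43381 = 1.0269 → z₀ = 2.792 m
V₃ = V₁ · ln(z₃/z₀)/ln(z₁/z₀) = 7.1 × 4.3980/2.3743 = 13.1518 kt

13.15 kt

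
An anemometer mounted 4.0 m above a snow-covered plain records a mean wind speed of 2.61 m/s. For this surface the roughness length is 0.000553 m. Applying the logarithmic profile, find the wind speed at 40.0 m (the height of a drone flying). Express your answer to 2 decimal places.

3.29 m/s

Log law: V(z) ∝ ln(z/z₀), so V₂/V₁ = ln(z₂/z₀) / ln(z₁/z₀).
ln(40.0/0.000553) = 11.1890, ln(4.0/0.000553) = 8.8864
V₂ = 2.61 × 11.1890/8.8864 = 2.61 × 1.2591 = 3.2863 m/s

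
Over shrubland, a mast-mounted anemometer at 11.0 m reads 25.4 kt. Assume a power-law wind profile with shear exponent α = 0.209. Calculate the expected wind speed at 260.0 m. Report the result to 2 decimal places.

Power-law profile: V₂ = V₁ · (z₂/z₁)^α
V₂ = 25.4 × (260.0/11.0)^0.209 = 25.4 × (23.6364)^0.209
    = 25.4 × 1.9368 = 49.1940 kt

49.19 kt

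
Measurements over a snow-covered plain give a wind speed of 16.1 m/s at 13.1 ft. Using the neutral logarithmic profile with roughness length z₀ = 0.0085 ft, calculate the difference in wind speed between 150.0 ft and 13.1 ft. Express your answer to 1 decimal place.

5.3 m/s

Log law: V₂ = V₁ · ln(z₂/z₀)/ln(z₁/z₀) = 16.1 × 9.7783/7.3403 = 21.4475 m/s
ΔV = 21.4475 − 16.1 = 5.3475 m/s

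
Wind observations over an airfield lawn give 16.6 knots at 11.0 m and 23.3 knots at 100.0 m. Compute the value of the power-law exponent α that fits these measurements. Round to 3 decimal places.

Power law: V₂/V₁ = (z₂/z₁)^α ⇒ α = ln(V₂/V₁) / ln(z₂/z₁)
α = ln(23.3/16.6) / ln(100.0/11.0) = ln(1.4036) / ln(9.0909)
  = 0.33905 / 2.20727 = 0.15361

α ≈ 0.154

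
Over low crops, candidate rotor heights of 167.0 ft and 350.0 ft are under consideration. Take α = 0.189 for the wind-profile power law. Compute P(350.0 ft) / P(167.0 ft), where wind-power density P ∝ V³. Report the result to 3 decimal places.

1.521

Speed ratio: V_B/V_A = (z_B/z_A)^α = (350.0/167.0)^0.189 = (2.0958)^0.189 = 1.15010
Power-density ratio: P_B/P_A = (V_B/V_A)³ = (1.15010)³ = 1.52127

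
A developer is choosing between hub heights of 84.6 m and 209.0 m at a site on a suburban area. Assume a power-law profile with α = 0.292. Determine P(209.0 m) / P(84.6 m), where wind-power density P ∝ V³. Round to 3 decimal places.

Speed ratio: V_B/V_A = (z_B/z_A)^α = (209.0/84.6)^0.292 = (2.4704)^0.292 = 1.30224
Power-density ratio: P_B/P_A = (V_B/V_A)³ = (1.30224)³ = 2.20837

2.208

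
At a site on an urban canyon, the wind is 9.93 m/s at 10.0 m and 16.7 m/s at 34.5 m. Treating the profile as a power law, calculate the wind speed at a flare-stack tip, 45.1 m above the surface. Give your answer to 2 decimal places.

First find α: α = ln(V₂/V₁)/ln(z₂/z₁) = ln(16.7/9.93)/ln(34.5/10.0) = 0.51985/1.23837 = 0.4198
Extrapolate from 34.5 m to 45.1 m: V₃ = 16.7 × (45.1/34.5)^0.4198 = 16.7 × 1.1190 = 18.6879 m/s

18.69 m/s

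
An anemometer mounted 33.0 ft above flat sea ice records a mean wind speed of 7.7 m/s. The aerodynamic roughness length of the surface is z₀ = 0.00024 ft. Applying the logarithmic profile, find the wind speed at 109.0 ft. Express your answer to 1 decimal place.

8.5 m/s

Log law: V(z) ∝ ln(z/z₀), so V₂/V₁ = ln(z₂/z₀) / ln(z₁/z₀).
ln(109.0/0.00024) = 13.0262, ln(33.0/0.00024) = 11.8314
V₂ = 7.7 × 13.0262/11.8314 = 7.7 × 1.1010 = 8.4776 m/s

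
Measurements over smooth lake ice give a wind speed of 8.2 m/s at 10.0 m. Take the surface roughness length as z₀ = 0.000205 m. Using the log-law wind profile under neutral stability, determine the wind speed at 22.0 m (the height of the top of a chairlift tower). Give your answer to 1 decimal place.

8.8 m/s

Log law: V(z) ∝ ln(z/z₀), so V₂/V₁ = ln(z₂/z₀) / ln(z₁/z₀).
ln(22.0/0.000205) = 11.5835, ln(10.0/0.000205) = 10.7951
V₂ = 8.2 × 11.5835/10.7951 = 8.2 × 1.0730 = 8.7989 m/s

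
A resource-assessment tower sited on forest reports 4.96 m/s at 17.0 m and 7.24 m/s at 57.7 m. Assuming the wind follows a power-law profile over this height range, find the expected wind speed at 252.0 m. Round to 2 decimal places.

11.43 m/s

First find α: α = ln(V₂/V₁)/ln(z₂/z₁) = ln(7.24/4.96)/ln(57.7/17.0) = 0.37822/1.22204 = 0.3095
Extrapolate from 57.7 m to 252.0 m: V₃ = 7.24 × (252.0/57.7)^0.3095 = 7.24 × 1.5781 = 11.4257 m/s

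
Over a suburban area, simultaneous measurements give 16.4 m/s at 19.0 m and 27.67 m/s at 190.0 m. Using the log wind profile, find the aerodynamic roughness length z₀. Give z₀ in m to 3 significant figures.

z₀ ≈ 0.666 m

Log law: V(z) ∝ ln(z/z₀). With r = V₁/V₂ = 16.4/27.67 = 0.59270,
r · ln(z₂/z₀) = ln(z₁/z₀) ⇒ ln z₀ = (ln z₁ − r·ln z₂)/(1 − r)
ln z₀ = (2.94444 − 0.59270×5.24702) / 0.40730 = -0.4063
z₀ = exp(-0.4063) = 0.6661 m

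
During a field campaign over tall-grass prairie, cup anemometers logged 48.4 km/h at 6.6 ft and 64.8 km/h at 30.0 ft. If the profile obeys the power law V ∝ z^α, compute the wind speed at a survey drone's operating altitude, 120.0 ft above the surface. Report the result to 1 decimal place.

First find α: α = ln(V₂/V₁)/ln(z₂/z₁) = ln(64.8/48.4)/ln(30.0/6.6) = 0.29181/1.51413 = 0.1927
Extrapolate from 30.0 ft to 120.0 ft: V₃ = 64.8 × (120.0/30.0)^0.1927 = 64.8 × 1.3063 = 84.6458 km/h

84.6 km/h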